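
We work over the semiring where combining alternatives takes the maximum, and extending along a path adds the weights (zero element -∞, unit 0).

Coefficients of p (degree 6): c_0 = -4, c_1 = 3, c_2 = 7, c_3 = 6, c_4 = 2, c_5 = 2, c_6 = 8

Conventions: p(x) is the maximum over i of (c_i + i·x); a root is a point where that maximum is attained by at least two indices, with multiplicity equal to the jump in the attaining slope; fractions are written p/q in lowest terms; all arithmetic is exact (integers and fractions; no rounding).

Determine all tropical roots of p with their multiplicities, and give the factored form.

hull edge (i=0, c=-4) to (i=1, c=3): slope 7, span 1
hull edge (i=1, c=3) to (i=2, c=7): slope 4, span 1
hull edge (i=2, c=7) to (i=6, c=8): slope 1/4, span 4
Factored form: p(x) = 8 ⊗ (x ⊕ (-7)) ⊗ (x ⊕ (-4)) ⊗ (x ⊕ (-1/4)) ⊗ (x ⊕ (-1/4)) ⊗ (x ⊕ (-1/4)) ⊗ (x ⊕ (-1/4))
Answer: roots = -7 (mult 1), -4 (mult 1), -1/4 (mult 4)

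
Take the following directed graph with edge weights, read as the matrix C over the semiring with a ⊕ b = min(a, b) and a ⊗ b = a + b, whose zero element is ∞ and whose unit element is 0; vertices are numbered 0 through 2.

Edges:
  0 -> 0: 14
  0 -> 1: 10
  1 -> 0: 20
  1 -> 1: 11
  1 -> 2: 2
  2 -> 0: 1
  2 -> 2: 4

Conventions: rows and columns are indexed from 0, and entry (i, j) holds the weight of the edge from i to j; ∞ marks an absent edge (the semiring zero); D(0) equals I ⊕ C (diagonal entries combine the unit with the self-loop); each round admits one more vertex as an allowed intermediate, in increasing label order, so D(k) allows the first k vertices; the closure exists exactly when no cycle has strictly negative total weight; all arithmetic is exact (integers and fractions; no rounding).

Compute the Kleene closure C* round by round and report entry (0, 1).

D(0):
  [0, 10, ∞]
  [20, 0, 2]
  [1, ∞, 0]
D(1):
  [0, 10, ∞]
  [20, 0, 2]
  [1, 11, 0]
D(2):
  [0, 10, 12]
  [20, 0, 2]
  [1, 11, 0]
D(3):
  [0, 10, 12]
  [3, 0, 2]
  [1, 11, 0]
Answer: C*[0][1] = 10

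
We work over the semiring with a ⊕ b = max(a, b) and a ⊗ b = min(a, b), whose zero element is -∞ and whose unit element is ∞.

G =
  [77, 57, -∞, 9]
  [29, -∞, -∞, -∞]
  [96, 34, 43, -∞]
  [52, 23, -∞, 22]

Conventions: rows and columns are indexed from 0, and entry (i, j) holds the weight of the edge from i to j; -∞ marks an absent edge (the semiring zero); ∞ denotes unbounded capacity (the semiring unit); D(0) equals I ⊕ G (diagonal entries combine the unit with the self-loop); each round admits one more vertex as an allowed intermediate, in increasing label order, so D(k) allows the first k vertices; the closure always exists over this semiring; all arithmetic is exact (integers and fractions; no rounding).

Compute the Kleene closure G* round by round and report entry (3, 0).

D(0):
  [∞, 57, -∞, 9]
  [29, ∞, -∞, -∞]
  [96, 34, ∞, -∞]
  [52, 23, -∞, ∞]
D(1):
  [∞, 57, -∞, 9]
  [29, ∞, -∞, 9]
  [96, 57, ∞, 9]
  [52, 52, -∞, ∞]
D(2):
  [∞, 57, -∞, 9]
  [29, ∞, -∞, 9]
  [96, 57, ∞, 9]
  [52, 52, -∞, ∞]
D(3):
  [∞, 57, -∞, 9]
  [29, ∞, -∞, 9]
  [96, 57, ∞, 9]
  [52, 52, -∞, ∞]
D(4):
  [∞, 57, -∞, 9]
  [29, ∞, -∞, 9]
  [96, 57, ∞, 9]
  [52, 52, -∞, ∞]
Answer: G*[3][0] = 52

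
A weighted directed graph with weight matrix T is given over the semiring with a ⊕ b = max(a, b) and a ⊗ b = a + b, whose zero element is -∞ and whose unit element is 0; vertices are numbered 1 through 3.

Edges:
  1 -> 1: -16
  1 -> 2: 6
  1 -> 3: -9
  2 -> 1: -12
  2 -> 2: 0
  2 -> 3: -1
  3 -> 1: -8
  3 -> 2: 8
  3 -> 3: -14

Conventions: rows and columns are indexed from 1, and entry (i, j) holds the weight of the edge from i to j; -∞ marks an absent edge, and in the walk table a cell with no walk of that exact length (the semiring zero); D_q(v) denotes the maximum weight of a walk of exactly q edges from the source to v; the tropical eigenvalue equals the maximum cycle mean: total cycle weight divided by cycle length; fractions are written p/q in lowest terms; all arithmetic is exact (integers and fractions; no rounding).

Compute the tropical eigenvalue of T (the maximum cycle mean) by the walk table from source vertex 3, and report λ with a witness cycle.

q=0: [-∞, -∞, 0]
q=1: [-8, 8, -14]
q=2: [-4, 8, 7]
q=3: [-1, 15, 7]
Optimal cycle mean attained by: cycle 2->3->2, total (-1) + 8, length 2.
Answer: λ = 7/2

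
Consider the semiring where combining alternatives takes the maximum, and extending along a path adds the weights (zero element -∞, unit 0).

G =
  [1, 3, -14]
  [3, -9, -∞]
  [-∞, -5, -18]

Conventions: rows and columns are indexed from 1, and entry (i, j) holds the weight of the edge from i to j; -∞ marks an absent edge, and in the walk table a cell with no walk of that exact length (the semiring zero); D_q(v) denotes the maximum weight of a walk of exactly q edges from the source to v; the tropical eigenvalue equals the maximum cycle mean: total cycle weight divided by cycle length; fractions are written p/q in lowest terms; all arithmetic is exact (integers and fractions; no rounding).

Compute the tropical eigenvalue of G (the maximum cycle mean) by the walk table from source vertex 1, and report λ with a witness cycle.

q=0: [0, -∞, -∞]
q=1: [1, 3, -14]
q=2: [6, 4, -13]
q=3: [7, 9, -8]
Optimal cycle mean attained by: cycle 1->2->1, total 3 + 3, length 2.
Answer: λ = 3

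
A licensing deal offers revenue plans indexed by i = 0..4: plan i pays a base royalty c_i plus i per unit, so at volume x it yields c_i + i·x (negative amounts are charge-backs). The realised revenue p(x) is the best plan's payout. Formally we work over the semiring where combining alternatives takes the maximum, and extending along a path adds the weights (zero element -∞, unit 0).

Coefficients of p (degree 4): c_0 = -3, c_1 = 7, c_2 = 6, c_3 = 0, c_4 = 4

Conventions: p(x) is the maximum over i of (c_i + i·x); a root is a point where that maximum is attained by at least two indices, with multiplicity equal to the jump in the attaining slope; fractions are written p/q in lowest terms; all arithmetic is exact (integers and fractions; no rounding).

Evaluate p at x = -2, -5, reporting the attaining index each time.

p(-2) = max(-3+0·(-2)=-3, 7+1·(-2)=5, 6+2·(-2)=2, 0+3·(-2)=-6, 4+4·(-2)=-4) = 5 (attained by i=1)
p(-5) = max(-3+0·(-5)=-3, 7+1·(-5)=2, 6+2·(-5)=-4, 0+3·(-5)=-15, 4+4·(-5)=-16) = 2 (attained by i=1)
Answer: p(-2) = 5; p(-5) = 2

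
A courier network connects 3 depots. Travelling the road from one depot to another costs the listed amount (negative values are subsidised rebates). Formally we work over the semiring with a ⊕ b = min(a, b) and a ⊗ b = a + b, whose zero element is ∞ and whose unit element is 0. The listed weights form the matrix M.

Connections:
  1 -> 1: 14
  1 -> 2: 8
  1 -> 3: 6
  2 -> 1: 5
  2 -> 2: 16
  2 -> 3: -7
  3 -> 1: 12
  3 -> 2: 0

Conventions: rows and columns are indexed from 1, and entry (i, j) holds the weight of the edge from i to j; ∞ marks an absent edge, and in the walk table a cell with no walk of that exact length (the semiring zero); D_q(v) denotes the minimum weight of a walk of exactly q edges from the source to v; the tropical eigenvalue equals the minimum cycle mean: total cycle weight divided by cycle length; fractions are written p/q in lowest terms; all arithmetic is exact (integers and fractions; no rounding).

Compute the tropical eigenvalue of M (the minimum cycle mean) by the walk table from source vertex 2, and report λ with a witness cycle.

q=0: [∞, 0, ∞]
q=1: [5, 16, -7]
q=2: [5, -7, 9]
q=3: [-2, 9, -14]
Optimal cycle mean attained by: cycle 2->3->2, total (-7) + 0, length 2.
Answer: λ = -7/2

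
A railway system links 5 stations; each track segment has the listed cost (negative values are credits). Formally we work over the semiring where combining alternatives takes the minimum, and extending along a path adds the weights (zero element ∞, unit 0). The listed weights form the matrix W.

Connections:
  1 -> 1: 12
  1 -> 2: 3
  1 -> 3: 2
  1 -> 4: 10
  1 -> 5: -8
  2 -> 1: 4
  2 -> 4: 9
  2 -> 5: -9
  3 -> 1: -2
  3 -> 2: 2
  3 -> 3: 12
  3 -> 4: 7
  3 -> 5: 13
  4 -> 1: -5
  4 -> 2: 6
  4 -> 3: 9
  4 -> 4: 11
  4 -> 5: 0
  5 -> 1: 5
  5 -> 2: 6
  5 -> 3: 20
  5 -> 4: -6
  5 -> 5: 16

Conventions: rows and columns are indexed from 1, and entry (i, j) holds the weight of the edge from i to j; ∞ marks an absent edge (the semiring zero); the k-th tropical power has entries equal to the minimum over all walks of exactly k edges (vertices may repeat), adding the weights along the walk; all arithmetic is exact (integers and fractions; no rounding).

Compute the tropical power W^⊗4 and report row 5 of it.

W^⊗2:
  [-3, -2, 12, -14, -6]
  [-4, -3, 6, -15, -4]
  [2, 1, 0, 7, -10]
  [5, -2, -3, -6, -13]
  [-11, 0, 3, 5, -6]
W^⊗3:
  [-19, -8, -5, -12, -14]
  [-20, -9, -6, -10, -15]
  [-5, -4, 4, -16, -8]
  [-11, -7, 3, -19, -11]
  [-1, -8, -9, -12, -19]
W^⊗4:
  [-17, -16, -17, -20, -27]
  [-15, -17, -18, -21, -28]
  [-21, -10, -7, -14, -16]
  [-24, -13, -10, -17, -19]
  [-17, -13, -3, -25, -17]
Answer: row 5 of W^⊗4 = [-17, -13, -3, -25, -17]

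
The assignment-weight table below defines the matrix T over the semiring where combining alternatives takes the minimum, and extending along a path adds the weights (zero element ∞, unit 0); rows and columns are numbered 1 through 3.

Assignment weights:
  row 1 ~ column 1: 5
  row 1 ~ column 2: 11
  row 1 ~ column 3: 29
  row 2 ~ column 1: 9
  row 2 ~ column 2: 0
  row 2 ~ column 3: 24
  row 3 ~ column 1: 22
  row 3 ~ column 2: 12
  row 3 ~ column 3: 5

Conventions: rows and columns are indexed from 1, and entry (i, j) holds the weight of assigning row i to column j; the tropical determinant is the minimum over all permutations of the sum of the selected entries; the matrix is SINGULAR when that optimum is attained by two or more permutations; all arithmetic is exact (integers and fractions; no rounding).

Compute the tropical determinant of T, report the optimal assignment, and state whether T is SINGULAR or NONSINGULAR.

σ = (1, 2, 3): 5 + 0 + 5 = 10
σ = (1, 3, 2): 5 + 24 + 12 = 41
σ = (2, 1, 3): 11 + 9 + 5 = 25
σ = (2, 3, 1): 11 + 24 + 22 = 57
σ = (3, 1, 2): 29 + 9 + 12 = 50
σ = (3, 2, 1): 29 + 0 + 22 = 51
Optimal value attained by: σ = (1, 2, 3).
Answer: det⊕(T) = 10; verdict: NONSINGULAR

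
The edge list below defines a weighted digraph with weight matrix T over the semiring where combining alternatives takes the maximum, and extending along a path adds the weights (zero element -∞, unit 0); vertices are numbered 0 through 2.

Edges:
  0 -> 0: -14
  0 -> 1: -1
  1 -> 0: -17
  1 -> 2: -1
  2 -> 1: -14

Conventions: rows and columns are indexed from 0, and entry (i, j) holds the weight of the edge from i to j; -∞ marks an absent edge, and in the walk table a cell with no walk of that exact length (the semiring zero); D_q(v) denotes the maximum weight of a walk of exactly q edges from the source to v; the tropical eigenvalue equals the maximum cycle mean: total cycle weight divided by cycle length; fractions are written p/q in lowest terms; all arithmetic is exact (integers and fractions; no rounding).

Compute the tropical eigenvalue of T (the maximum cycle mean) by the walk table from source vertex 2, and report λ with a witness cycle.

q=0: [-∞, -∞, 0]
q=1: [-∞, -14, -∞]
q=2: [-31, -∞, -15]
q=3: [-45, -29, -∞]
Optimal cycle mean attained by: cycle 1->2->1, total (-1) + (-14), length 2.
Answer: λ = -15/2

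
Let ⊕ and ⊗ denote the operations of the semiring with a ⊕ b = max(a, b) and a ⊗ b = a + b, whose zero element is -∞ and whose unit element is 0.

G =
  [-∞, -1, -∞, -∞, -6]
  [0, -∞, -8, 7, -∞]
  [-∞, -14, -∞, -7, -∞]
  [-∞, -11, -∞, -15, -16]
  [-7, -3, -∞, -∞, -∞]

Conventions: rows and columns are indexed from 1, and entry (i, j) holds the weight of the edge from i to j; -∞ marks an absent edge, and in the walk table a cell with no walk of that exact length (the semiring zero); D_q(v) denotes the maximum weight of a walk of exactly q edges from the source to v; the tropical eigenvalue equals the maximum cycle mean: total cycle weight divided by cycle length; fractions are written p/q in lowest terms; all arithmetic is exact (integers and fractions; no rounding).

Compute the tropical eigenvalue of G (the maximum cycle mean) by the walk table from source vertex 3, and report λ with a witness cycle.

q=0: [-∞, -∞, 0, -∞, -∞]
q=1: [-∞, -14, -∞, -7, -∞]
q=2: [-14, -18, -22, -7, -23]
q=3: [-18, -15, -26, -11, -20]
q=4: [-15, -19, -23, -8, -24]
q=5: [-19, -16, -27, -12, -21]
Optimal cycle mean attained by: cycle 1->2->1, total (-1) + 0, length 2.
Answer: λ = -1/2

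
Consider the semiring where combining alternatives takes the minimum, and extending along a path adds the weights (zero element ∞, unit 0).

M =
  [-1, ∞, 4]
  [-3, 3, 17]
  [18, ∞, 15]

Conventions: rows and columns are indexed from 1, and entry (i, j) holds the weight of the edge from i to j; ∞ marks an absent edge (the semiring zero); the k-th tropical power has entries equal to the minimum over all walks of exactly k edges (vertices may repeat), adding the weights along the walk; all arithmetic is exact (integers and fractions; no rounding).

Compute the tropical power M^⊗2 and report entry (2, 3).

M^⊗2:
  [-2, ∞, 3]
  [-4, 6, 1]
  [17, ∞, 22]
Key observation: the optimum is the walk 2->1->3, with weight (-3) + 4 = 1.
Optimal value attained by: walk 2->1->3.
Answer: (M^⊗2)[2][3] = 1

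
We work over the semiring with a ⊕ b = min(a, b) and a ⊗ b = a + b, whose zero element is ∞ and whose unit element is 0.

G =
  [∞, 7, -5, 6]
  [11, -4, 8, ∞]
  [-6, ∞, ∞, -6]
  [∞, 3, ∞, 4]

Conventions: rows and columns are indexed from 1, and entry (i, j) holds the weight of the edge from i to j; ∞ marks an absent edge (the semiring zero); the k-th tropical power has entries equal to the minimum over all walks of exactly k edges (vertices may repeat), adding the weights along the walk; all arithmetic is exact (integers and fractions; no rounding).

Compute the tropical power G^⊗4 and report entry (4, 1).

G^⊗2:
  [-11, 3, 15, -11]
  [2, -8, 4, 2]
  [∞, -3, -11, -2]
  [14, -1, 11, 8]
G^⊗3:
  [9, -8, -16, -7]
  [-2, -12, -3, -2]
  [-17, -7, 5, -17]
  [5, -5, 7, 5]
G^⊗4:
  [-22, -12, 0, -22]
  [-9, -16, -7, -9]
  [-1, -14, -22, -13]
  [1, -9, 0, 1]
Key observation: the optimum is the walk 4->2->2->3->1, with weight 3 + (-4) + 8 + (-6) = 1.
Optimal value attained by: walk 4->2->2->3->1.
Answer: (G^⊗4)[4][1] = 1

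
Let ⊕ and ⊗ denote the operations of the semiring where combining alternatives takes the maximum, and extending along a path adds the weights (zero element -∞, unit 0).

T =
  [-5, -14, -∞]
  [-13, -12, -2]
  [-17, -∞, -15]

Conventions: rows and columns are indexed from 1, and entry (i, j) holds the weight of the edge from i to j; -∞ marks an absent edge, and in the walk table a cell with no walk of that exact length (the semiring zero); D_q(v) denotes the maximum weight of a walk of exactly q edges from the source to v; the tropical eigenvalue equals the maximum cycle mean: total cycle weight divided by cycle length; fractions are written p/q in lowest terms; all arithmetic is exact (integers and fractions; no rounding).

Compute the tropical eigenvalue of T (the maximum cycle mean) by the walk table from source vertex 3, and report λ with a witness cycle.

q=0: [-∞, -∞, 0]
q=1: [-17, -∞, -15]
q=2: [-22, -31, -30]
q=3: [-27, -36, -33]
Optimal cycle mean attained by: cycle 1->1, total (-5), length 1.
Answer: λ = -5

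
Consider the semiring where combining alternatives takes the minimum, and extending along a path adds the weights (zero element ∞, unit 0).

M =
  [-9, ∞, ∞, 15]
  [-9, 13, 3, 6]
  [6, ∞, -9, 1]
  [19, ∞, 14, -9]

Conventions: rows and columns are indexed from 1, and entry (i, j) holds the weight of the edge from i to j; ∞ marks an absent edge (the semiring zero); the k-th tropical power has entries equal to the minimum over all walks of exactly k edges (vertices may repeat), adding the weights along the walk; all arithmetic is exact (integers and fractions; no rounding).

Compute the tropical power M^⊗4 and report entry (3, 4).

M^⊗2:
  [-18, ∞, 29, 6]
  [-18, 26, -6, -3]
  [-3, ∞, -18, -8]
  [10, ∞, 5, -18]
M^⊗3:
  [-27, ∞, 20, -3]
  [-27, 39, -15, -12]
  [-12, ∞, -27, -17]
  [1, ∞, -4, -27]
M^⊗4:
  [-36, ∞, 11, -12]
  [-36, 52, -24, -21]
  [-21, ∞, -36, -26]
  [-8, ∞, -13, -36]
Key observation: the optimum is the walk 3->3->3->3->4, with weight (-9) + (-9) + (-9) + 1 = -26.
Optimal value attained by: walk 3->3->3->3->4.
Answer: (M^⊗4)[3][4] = -26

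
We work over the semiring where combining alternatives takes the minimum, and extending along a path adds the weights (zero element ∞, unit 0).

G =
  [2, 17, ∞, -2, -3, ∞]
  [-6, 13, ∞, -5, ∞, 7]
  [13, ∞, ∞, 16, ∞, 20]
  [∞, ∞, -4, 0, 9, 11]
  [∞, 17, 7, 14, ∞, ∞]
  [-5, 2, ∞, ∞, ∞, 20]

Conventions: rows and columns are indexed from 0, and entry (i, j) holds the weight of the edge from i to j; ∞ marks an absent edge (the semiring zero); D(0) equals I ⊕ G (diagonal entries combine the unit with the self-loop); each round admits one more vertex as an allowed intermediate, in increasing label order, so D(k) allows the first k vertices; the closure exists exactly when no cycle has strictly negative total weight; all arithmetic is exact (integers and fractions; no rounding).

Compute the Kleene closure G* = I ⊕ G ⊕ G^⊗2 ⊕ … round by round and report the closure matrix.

D(0):
  [0, 17, ∞, -2, -3, ∞]
  [-6, 0, ∞, -5, ∞, 7]
  [13, ∞, 0, 16, ∞, 20]
  [∞, ∞, -4, 0, 9, 11]
  [∞, 17, 7, 14, 0, ∞]
  [-5, 2, ∞, ∞, ∞, 0]
D(1):
  [0, 17, ∞, -2, -3, ∞]
  [-6, 0, ∞, -8, -9, 7]
  [13, 30, 0, 11, 10, 20]
  [∞, ∞, -4, 0, 9, 11]
  [∞, 17, 7, 14, 0, ∞]
  [-5, 2, ∞, -7, -8, 0]
D(2):
  [0, 17, ∞, -2, -3, 24]
  [-6, 0, ∞, -8, -9, 7]
  [13, 30, 0, 11, 10, 20]
  [∞, ∞, -4, 0, 9, 11]
  [11, 17, 7, 9, 0, 24]
  [-5, 2, ∞, -7, -8, 0]
D(3):
  [0, 17, ∞, -2, -3, 24]
  [-6, 0, ∞, -8, -9, 7]
  [13, 30, 0, 11, 10, 20]
  [9, 26, -4, 0, 6, 11]
  [11, 17, 7, 9, 0, 24]
  [-5, 2, ∞, -7, -8, 0]
D(4):
  [0, 17, -6, -2, -3, 9]
  [-6, 0, -12, -8, -9, 3]
  [13, 30, 0, 11, 10, 20]
  [9, 26, -4, 0, 6, 11]
  [11, 17, 5, 9, 0, 20]
  [-5, 2, -11, -7, -8, 0]
D(5):
  [0, 14, -6, -2, -3, 9]
  [-6, 0, -12, -8, -9, 3]
  [13, 27, 0, 11, 10, 20]
  [9, 23, -4, 0, 6, 11]
  [11, 17, 5, 9, 0, 20]
  [-5, 2, -11, -7, -8, 0]
D(6):
  [0, 11, -6, -2, -3, 9]
  [-6, 0, -12, -8, -9, 3]
  [13, 22, 0, 11, 10, 20]
  [6, 13, -4, 0, 3, 11]
  [11, 17, 5, 9, 0, 20]
  [-5, 2, -11, -7, -8, 0]
Answer: G* = [[0, 11, -6, -2, -3, 9], [-6, 0, -12, -8, -9, 3], [13, 22, 0, 11, 10, 20], [6, 13, -4, 0, 3, 11], [11, 17, 5, 9, 0, 20], [-5, 2, -11, -7, -8, 0]]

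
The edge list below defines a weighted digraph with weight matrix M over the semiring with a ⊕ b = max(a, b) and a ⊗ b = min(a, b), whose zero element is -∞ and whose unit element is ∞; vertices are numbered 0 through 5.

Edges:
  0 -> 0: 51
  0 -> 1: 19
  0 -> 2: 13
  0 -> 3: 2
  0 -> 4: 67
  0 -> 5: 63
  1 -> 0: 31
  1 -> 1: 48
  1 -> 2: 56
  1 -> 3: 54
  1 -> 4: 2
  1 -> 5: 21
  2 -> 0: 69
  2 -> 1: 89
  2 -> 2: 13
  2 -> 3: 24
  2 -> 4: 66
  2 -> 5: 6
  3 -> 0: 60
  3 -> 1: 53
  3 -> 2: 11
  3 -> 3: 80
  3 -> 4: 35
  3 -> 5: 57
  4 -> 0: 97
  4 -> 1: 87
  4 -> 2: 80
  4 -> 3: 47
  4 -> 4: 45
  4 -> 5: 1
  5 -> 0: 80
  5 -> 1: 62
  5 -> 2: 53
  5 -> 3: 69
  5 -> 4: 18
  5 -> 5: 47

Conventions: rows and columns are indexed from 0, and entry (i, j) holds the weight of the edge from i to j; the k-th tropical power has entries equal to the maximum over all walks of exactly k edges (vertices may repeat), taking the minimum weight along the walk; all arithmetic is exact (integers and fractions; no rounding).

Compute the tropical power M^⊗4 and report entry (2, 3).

M^⊗2:
  [67, 67, 67, 63, 51, 51]
  [56, 56, 48, 54, 56, 54]
  [66, 66, 66, 54, 67, 63]
  [60, 57, 53, 80, 60, 60]
  [69, 80, 56, 54, 67, 63]
  [60, 53, 56, 69, 67, 63]
M^⊗3:
  [67, 67, 56, 63, 67, 63]
  [56, 56, 56, 54, 56, 56]
  [67, 67, 67, 63, 66, 63]
  [60, 60, 60, 80, 60, 60]
  [67, 67, 67, 63, 67, 63]
  [67, 67, 67, 69, 60, 60]
M^⊗4:
  [67, 67, 67, 63, 67, 63]
  [56, 56, 56, 56, 56, 56]
  [67, 67, 66, 63, 67, 63]
  [60, 60, 60, 80, 60, 60]
  [67, 67, 67, 63, 67, 63]
  [67, 67, 60, 69, 67, 63]
Key observation: the optimum is the walk 2->0->5->3->3, with weight 69 min 63 min 69 min 80 = 63.
Optimal value attained by: walk 2->0->5->3->3.
Answer: (M^⊗4)[2][3] = 63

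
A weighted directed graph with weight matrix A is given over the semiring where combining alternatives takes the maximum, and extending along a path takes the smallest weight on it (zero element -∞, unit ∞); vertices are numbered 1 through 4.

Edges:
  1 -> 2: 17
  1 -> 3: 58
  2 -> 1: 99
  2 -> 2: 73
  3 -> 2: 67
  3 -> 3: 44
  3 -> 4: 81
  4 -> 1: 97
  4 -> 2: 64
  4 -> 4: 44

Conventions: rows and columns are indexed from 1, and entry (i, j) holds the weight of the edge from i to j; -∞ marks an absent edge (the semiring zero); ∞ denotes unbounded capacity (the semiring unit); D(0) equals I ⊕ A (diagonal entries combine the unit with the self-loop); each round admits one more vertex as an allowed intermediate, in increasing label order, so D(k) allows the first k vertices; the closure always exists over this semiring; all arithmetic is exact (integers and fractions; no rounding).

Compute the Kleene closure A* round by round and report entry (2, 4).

D(0):
  [∞, 17, 58, -∞]
  [99, ∞, -∞, -∞]
  [-∞, 67, ∞, 81]
  [97, 64, -∞, ∞]
D(1):
  [∞, 17, 58, -∞]
  [99, ∞, 58, -∞]
  [-∞, 67, ∞, 81]
  [97, 64, 58, ∞]
D(2):
  [∞, 17, 58, -∞]
  [99, ∞, 58, -∞]
  [67, 67, ∞, 81]
  [97, 64, 58, ∞]
D(3):
  [∞, 58, 58, 58]
  [99, ∞, 58, 58]
  [67, 67, ∞, 81]
  [97, 64, 58, ∞]
D(4):
  [∞, 58, 58, 58]
  [99, ∞, 58, 58]
  [81, 67, ∞, 81]
  [97, 64, 58, ∞]
Answer: A*[2][4] = 58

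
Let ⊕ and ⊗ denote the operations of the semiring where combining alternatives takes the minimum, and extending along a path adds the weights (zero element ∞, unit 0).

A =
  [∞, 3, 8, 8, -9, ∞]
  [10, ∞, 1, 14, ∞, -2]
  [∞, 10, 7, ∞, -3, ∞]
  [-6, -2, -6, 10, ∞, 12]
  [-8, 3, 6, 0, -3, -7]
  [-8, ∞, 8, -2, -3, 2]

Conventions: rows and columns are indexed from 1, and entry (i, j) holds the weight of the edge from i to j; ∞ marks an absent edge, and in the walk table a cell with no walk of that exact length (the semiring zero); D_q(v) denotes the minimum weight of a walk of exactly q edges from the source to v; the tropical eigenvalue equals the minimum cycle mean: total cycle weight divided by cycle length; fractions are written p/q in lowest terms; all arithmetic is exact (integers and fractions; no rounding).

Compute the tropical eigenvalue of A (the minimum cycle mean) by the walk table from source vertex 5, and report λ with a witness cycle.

q=0: [∞, ∞, ∞, ∞, 0, ∞]
q=1: [-8, 3, 6, 0, -3, -7]
q=2: [-15, -5, -6, -9, -17, -10]
q=3: [-25, -14, -15, -17, -24, -24]
q=4: [-32, -22, -23, -26, -34, -31]
q=5: [-42, -31, -32, -34, -41, -41]
q=6: [-49, -39, -40, -43, -51, -48]
Optimal cycle mean attained by: cycle 1->5->1, total (-9) + (-8), length 2.
Answer: λ = -17/2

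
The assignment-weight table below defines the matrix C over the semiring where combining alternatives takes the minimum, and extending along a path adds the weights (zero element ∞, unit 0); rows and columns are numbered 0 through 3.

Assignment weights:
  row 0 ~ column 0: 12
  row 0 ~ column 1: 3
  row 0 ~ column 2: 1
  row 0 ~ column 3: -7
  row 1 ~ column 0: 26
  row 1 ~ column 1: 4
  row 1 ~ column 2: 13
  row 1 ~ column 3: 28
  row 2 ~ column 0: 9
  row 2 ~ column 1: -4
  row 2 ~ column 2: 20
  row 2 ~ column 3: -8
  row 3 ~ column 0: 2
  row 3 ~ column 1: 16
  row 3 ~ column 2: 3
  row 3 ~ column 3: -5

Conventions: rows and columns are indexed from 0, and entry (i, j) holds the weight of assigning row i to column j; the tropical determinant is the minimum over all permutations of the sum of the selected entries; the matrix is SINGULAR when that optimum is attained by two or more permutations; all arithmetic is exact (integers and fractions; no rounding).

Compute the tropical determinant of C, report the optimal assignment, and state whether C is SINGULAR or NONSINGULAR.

σ = (0, 1, 2, 3): 12 + 4 + 20 + (-5) = 31
σ = (0, 1, 3, 2): 12 + 4 + (-8) + 3 = 11
σ = (0, 2, 1, 3): 12 + 13 + (-4) + (-5) = 16
σ = (0, 2, 3, 1): 12 + 13 + (-8) + 16 = 33
σ = (0, 3, 1, 2): 12 + 28 + (-4) + 3 = 39
σ = (0, 3, 2, 1): 12 + 28 + 20 + 16 = 76
σ = (1, 0, 2, 3): 3 + 26 + 20 + (-5) = 44
σ = (1, 0, 3, 2): 3 + 26 + (-8) + 3 = 24
σ = (1, 2, 0, 3): 3 + 13 + 9 + (-5) = 20
σ = (1, 2, 3, 0): 3 + 13 + (-8) + 2 = 10
σ = (1, 3, 0, 2): 3 + 28 + 9 + 3 = 43
σ = (1, 3, 2, 0): 3 + 28 + 20 + 2 = 53
σ = (2, 0, 1, 3): 1 + 26 + (-4) + (-5) = 18
σ = (2, 0, 3, 1): 1 + 26 + (-8) + 16 = 35
σ = (2, 1, 0, 3): 1 + 4 + 9 + (-5) = 9
σ = (2, 1, 3, 0): 1 + 4 + (-8) + 2 = -1
σ = (2, 3, 0, 1): 1 + 28 + 9 + 16 = 54
σ = (2, 3, 1, 0): 1 + 28 + (-4) + 2 = 27
σ = (3, 0, 1, 2): (-7) + 26 + (-4) + 3 = 18
σ = (3, 0, 2, 1): (-7) + 26 + 20 + 16 = 55
σ = (3, 1, 0, 2): (-7) + 4 + 9 + 3 = 9
σ = (3, 1, 2, 0): (-7) + 4 + 20 + 2 = 19
σ = (3, 2, 0, 1): (-7) + 13 + 9 + 16 = 31
σ = (3, 2, 1, 0): (-7) + 13 + (-4) + 2 = 4
Optimal value attained by: σ = (2, 1, 3, 0).
Answer: det⊕(C) = -1; verdict: NONSINGULAR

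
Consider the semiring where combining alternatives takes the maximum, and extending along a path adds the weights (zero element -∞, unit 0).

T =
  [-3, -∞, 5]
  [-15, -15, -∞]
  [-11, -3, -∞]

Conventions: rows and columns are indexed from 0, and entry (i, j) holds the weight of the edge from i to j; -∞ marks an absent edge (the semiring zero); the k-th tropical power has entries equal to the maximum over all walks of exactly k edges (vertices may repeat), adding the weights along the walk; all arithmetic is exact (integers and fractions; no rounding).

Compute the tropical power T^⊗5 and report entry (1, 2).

T^⊗2:
  [-6, 2, 2]
  [-18, -30, -10]
  [-14, -18, -6]
T^⊗3:
  [-9, -1, -1]
  [-21, -13, -13]
  [-17, -9, -9]
T^⊗4:
  [-12, -4, -4]
  [-24, -16, -16]
  [-20, -12, -12]
T^⊗5:
  [-15, -7, -7]
  [-27, -19, -19]
  [-23, -15, -15]
Key observation: the optimum is the walk 1->0->0->0->0->2, with weight (-15) + (-3) + (-3) + (-3) + 5 = -19.
Optimal value attained by: walk 1->0->0->0->0->2.
Answer: (T^⊗5)[1][2] = -19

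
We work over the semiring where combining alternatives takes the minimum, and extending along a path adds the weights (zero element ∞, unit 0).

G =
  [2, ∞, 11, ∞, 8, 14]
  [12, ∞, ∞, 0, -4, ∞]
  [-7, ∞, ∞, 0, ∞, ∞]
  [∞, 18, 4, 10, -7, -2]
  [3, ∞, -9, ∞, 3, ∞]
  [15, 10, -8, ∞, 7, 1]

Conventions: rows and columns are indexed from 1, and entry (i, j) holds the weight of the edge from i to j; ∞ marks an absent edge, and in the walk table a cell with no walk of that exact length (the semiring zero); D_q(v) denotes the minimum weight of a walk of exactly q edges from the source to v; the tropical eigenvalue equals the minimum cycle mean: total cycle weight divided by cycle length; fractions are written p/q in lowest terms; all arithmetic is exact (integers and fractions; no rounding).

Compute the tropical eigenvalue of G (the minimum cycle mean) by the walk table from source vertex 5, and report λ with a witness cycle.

q=0: [∞, ∞, ∞, ∞, 0, ∞]
q=1: [3, ∞, -9, ∞, 3, ∞]
q=2: [-16, ∞, -6, -9, 6, 17]
q=3: [-14, 9, -5, -6, -16, -11]
q=4: [-13, -1, -25, -5, -13, -10]
q=5: [-32, 0, -22, -25, -12, -9]
q=6: [-30, -7, -21, -22, -32, -27]
Optimal cycle mean attained by: cycle 3->4->5->3, total 0 + (-7) + (-9), length 3.
Answer: λ = -16/3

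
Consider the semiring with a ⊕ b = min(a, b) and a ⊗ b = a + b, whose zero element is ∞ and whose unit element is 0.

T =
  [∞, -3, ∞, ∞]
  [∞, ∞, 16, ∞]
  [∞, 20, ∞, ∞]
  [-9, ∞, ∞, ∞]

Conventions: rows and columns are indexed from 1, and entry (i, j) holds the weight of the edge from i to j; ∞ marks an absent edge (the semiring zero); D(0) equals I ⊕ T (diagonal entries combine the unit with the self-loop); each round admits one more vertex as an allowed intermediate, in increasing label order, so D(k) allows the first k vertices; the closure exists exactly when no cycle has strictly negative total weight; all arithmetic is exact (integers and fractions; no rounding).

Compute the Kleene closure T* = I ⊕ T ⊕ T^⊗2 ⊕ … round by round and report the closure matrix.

D(0):
  [0, -3, ∞, ∞]
  [∞, 0, 16, ∞]
  [∞, 20, 0, ∞]
  [-9, ∞, ∞, 0]
D(1):
  [0, -3, ∞, ∞]
  [∞, 0, 16, ∞]
  [∞, 20, 0, ∞]
  [-9, -12, ∞, 0]
D(2):
  [0, -3, 13, ∞]
  [∞, 0, 16, ∞]
  [∞, 20, 0, ∞]
  [-9, -12, 4, 0]
D(3):
  [0, -3, 13, ∞]
  [∞, 0, 16, ∞]
  [∞, 20, 0, ∞]
  [-9, -12, 4, 0]
D(4):
  [0, -3, 13, ∞]
  [∞, 0, 16, ∞]
  [∞, 20, 0, ∞]
  [-9, -12, 4, 0]
Answer: T* = [[0, -3, 13, ∞], [∞, 0, 16, ∞], [∞, 20, 0, ∞], [-9, -12, 4, 0]]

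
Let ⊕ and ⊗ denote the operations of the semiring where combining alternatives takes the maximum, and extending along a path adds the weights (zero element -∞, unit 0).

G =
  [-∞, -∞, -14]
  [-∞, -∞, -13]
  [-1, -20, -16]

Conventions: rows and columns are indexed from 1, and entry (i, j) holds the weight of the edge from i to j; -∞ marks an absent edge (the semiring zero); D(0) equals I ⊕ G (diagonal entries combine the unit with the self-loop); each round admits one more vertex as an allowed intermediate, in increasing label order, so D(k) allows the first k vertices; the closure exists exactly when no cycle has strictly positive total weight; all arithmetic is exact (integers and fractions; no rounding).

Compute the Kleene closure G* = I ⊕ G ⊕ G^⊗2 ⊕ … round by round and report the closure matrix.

D(0):
  [0, -∞, -14]
  [-∞, 0, -13]
  [-1, -20, 0]
D(1):
  [0, -∞, -14]
  [-∞, 0, -13]
  [-1, -20, 0]
D(2):
  [0, -∞, -14]
  [-∞, 0, -13]
  [-1, -20, 0]
D(3):
  [0, -34, -14]
  [-14, 0, -13]
  [-1, -20, 0]
Answer: G* = [[0, -34, -14], [-14, 0, -13], [-1, -20, 0]]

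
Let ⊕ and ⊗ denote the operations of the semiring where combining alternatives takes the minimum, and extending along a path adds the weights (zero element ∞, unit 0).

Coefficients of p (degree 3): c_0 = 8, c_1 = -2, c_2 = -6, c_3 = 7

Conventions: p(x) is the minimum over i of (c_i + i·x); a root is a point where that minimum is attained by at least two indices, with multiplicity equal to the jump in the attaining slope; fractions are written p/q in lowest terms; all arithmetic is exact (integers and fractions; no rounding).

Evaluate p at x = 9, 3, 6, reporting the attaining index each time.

p(9) = min(8+0·9=8, -2+1·9=7, -6+2·9=12, 7+3·9=34) = 7 (attained by i=1)
p(3) = min(8+0·3=8, -2+1·3=1, -6+2·3=0, 7+3·3=16) = 0 (attained by i=2)
p(6) = min(8+0·6=8, -2+1·6=4, -6+2·6=6, 7+3·6=25) = 4 (attained by i=1)
Answer: p(9) = 7; p(3) = 0; p(6) = 4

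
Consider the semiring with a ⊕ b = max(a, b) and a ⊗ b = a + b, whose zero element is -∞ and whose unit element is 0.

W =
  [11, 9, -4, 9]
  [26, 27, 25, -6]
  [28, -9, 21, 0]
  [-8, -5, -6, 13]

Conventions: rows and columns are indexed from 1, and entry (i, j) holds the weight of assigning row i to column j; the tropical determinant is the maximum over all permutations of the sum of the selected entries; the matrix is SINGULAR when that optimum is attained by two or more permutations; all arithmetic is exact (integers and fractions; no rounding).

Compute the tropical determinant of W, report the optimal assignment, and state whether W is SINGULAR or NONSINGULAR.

σ = (1, 2, 3, 4): 11 + 27 + 21 + 13 = 72
σ = (1, 2, 4, 3): 11 + 27 + 0 + (-6) = 32
σ = (1, 3, 2, 4): 11 + 25 + (-9) + 13 = 40
σ = (1, 3, 4, 2): 11 + 25 + 0 + (-5) = 31
σ = (1, 4, 2, 3): 11 + (-6) + (-9) + (-6) = -10
σ = (1, 4, 3, 2): 11 + (-6) + 21 + (-5) = 21
σ = (2, 1, 3, 4): 9 + 26 + 21 + 13 = 69
σ = (2, 1, 4, 3): 9 + 26 + 0 + (-6) = 29
σ = (2, 3, 1, 4): 9 + 25 + 28 + 13 = 75
σ = (2, 3, 4, 1): 9 + 25 + 0 + (-8) = 26
σ = (2, 4, 1, 3): 9 + (-6) + 28 + (-6) = 25
σ = (2, 4, 3, 1): 9 + (-6) + 21 + (-8) = 16
σ = (3, 1, 2, 4): (-4) + 26 + (-9) + 13 = 26
σ = (3, 1, 4, 2): (-4) + 26 + 0 + (-5) = 17
σ = (3, 2, 1, 4): (-4) + 27 + 28 + 13 = 64
σ = (3, 2, 4, 1): (-4) + 27 + 0 + (-8) = 15
σ = (3, 4, 1, 2): (-4) + (-6) + 28 + (-5) = 13
σ = (3, 4, 2, 1): (-4) + (-6) + (-9) + (-8) = -27
σ = (4, 1, 2, 3): 9 + 26 + (-9) + (-6) = 20
σ = (4, 1, 3, 2): 9 + 26 + 21 + (-5) = 51
σ = (4, 2, 1, 3): 9 + 27 + 28 + (-6) = 58
σ = (4, 2, 3, 1): 9 + 27 + 21 + (-8) = 49
σ = (4, 3, 1, 2): 9 + 25 + 28 + (-5) = 57
σ = (4, 3, 2, 1): 9 + 25 + (-9) + (-8) = 17
Optimal value attained by: σ = (2, 3, 1, 4).
Answer: det⊕(W) = 75; verdict: NONSINGULAR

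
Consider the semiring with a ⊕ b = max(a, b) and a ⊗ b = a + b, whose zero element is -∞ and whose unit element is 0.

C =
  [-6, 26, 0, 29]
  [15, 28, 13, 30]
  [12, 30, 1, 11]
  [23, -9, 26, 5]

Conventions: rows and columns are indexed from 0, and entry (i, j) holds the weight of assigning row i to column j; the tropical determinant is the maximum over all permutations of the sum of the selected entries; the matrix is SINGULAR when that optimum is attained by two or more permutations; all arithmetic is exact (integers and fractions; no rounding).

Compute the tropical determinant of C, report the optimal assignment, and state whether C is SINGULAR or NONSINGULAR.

σ = (0, 1, 2, 3): (-6) + 28 + 1 + 5 = 28
σ = (0, 1, 3, 2): (-6) + 28 + 11 + 26 = 59
σ = (0, 2, 1, 3): (-6) + 13 + 30 + 5 = 42
σ = (0, 2, 3, 1): (-6) + 13 + 11 + (-9) = 9
σ = (0, 3, 1, 2): (-6) + 30 + 30 + 26 = 80
σ = (0, 3, 2, 1): (-6) + 30 + 1 + (-9) = 16
σ = (1, 0, 2, 3): 26 + 15 + 1 + 5 = 47
σ = (1, 0, 3, 2): 26 + 15 + 11 + 26 = 78
σ = (1, 2, 0, 3): 26 + 13 + 12 + 5 = 56
σ = (1, 2, 3, 0): 26 + 13 + 11 + 23 = 73
σ = (1, 3, 0, 2): 26 + 30 + 12 + 26 = 94
σ = (1, 3, 2, 0): 26 + 30 + 1 + 23 = 80
σ = (2, 0, 1, 3): 0 + 15 + 30 + 5 = 50
σ = (2, 0, 3, 1): 0 + 15 + 11 + (-9) = 17
σ = (2, 1, 0, 3): 0 + 28 + 12 + 5 = 45
σ = (2, 1, 3, 0): 0 + 28 + 11 + 23 = 62
σ = (2, 3, 0, 1): 0 + 30 + 12 + (-9) = 33
σ = (2, 3, 1, 0): 0 + 30 + 30 + 23 = 83
σ = (3, 0, 1, 2): 29 + 15 + 30 + 26 = 100
σ = (3, 0, 2, 1): 29 + 15 + 1 + (-9) = 36
σ = (3, 1, 0, 2): 29 + 28 + 12 + 26 = 95
σ = (3, 1, 2, 0): 29 + 28 + 1 + 23 = 81
σ = (3, 2, 0, 1): 29 + 13 + 12 + (-9) = 45
σ = (3, 2, 1, 0): 29 + 13 + 30 + 23 = 95
Optimal value attained by: σ = (3, 0, 1, 2).
Answer: det⊕(C) = 100; verdict: NONSINGULAR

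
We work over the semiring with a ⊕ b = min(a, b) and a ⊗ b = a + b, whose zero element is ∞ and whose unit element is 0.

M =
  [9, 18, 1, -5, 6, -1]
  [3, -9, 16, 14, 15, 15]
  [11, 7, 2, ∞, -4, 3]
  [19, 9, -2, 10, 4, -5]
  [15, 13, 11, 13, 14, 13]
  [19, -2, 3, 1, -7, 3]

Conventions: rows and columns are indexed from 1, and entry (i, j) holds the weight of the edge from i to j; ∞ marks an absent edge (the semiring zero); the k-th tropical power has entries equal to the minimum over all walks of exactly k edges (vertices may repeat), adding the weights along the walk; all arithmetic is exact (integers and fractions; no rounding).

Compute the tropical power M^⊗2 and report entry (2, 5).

M^⊗2:
  [12, -3, -7, 0, -8, -10]
  [-6, -18, 4, -2, 6, 2]
  [10, -2, 4, 4, -4, 5]
  [9, -7, -2, -4, -12, -2]
  [16, 4, 11, 10, 6, 8]
  [1, -11, -1, 4, -4, -4]
Key observation: the optimum is the walk 2->2->5, with weight (-9) + 15 = 6.
Optimal value attained by: walk 2->2->5.
Answer: (M^⊗2)[2][5] = 6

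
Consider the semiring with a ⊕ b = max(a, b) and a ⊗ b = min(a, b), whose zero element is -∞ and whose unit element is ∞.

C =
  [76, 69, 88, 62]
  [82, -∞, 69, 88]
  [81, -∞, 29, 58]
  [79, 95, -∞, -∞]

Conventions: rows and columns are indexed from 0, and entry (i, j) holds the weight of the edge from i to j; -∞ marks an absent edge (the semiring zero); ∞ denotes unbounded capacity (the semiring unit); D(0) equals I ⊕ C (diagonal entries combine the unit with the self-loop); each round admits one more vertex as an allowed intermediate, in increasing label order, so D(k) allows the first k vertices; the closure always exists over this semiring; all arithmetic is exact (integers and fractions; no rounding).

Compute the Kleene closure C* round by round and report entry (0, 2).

D(0):
  [∞, 69, 88, 62]
  [82, ∞, 69, 88]
  [81, -∞, ∞, 58]
  [79, 95, -∞, ∞]
D(1):
  [∞, 69, 88, 62]
  [82, ∞, 82, 88]
  [81, 69, ∞, 62]
  [79, 95, 79, ∞]
D(2):
  [∞, 69, 88, 69]
  [82, ∞, 82, 88]
  [81, 69, ∞, 69]
  [82, 95, 82, ∞]
D(3):
  [∞, 69, 88, 69]
  [82, ∞, 82, 88]
  [81, 69, ∞, 69]
  [82, 95, 82, ∞]
D(4):
  [∞, 69, 88, 69]
  [82, ∞, 82, 88]
  [81, 69, ∞, 69]
  [82, 95, 82, ∞]
Answer: C*[0][2] = 88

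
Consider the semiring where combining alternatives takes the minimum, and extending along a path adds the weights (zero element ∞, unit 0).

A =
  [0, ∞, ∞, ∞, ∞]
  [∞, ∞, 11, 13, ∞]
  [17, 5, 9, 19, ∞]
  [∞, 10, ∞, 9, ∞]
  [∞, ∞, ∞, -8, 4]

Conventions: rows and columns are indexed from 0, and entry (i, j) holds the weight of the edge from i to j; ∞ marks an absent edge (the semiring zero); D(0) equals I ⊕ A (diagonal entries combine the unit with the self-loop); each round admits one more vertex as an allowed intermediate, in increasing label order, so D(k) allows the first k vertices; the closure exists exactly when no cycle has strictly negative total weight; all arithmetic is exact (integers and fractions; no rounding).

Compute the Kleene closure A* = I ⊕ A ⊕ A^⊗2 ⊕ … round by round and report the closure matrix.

D(0):
  [0, ∞, ∞, ∞, ∞]
  [∞, 0, 11, 13, ∞]
  [17, 5, 0, 19, ∞]
  [∞, 10, ∞, 0, ∞]
  [∞, ∞, ∞, -8, 0]
D(1):
  [0, ∞, ∞, ∞, ∞]
  [∞, 0, 11, 13, ∞]
  [17, 5, 0, 19, ∞]
  [∞, 10, ∞, 0, ∞]
  [∞, ∞, ∞, -8, 0]
D(2):
  [0, ∞, ∞, ∞, ∞]
  [∞, 0, 11, 13, ∞]
  [17, 5, 0, 18, ∞]
  [∞, 10, 21, 0, ∞]
  [∞, ∞, ∞, -8, 0]
D(3):
  [0, ∞, ∞, ∞, ∞]
  [28, 0, 11, 13, ∞]
  [17, 5, 0, 18, ∞]
  [38, 10, 21, 0, ∞]
  [∞, ∞, ∞, -8, 0]
D(4):
  [0, ∞, ∞, ∞, ∞]
  [28, 0, 11, 13, ∞]
  [17, 5, 0, 18, ∞]
  [38, 10, 21, 0, ∞]
  [30, 2, 13, -8, 0]
D(5):
  [0, ∞, ∞, ∞, ∞]
  [28, 0, 11, 13, ∞]
  [17, 5, 0, 18, ∞]
  [38, 10, 21, 0, ∞]
  [30, 2, 13, -8, 0]
Answer: A* = [[0, ∞, ∞, ∞, ∞], [28, 0, 11, 13, ∞], [17, 5, 0, 18, ∞], [38, 10, 21, 0, ∞], [30, 2, 13, -8, 0]]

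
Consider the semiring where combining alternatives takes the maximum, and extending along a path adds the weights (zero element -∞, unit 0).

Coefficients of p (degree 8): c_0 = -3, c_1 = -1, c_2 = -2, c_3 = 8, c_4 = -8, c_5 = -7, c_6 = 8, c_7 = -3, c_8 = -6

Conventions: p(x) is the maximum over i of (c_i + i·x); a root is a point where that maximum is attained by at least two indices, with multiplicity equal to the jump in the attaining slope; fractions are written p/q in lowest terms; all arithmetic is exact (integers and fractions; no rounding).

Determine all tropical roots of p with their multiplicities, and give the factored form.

hull edge (i=0, c=-3) to (i=3, c=8): slope 11/3, span 3
hull edge (i=3, c=8) to (i=6, c=8): slope 0, span 3
hull edge (i=6, c=8) to (i=8, c=-6): slope -7, span 2
Factored form: p(x) = -6 ⊗ (x ⊕ (-11/3)) ⊗ (x ⊕ (-11/3)) ⊗ (x ⊕ (-11/3)) ⊗ (x ⊕ 0) ⊗ (x ⊕ 0) ⊗ (x ⊕ 0) ⊗ (x ⊕ 7) ⊗ (x ⊕ 7)
Answer: roots = -11/3 (mult 3), 0 (mult 3), 7 (mult 2)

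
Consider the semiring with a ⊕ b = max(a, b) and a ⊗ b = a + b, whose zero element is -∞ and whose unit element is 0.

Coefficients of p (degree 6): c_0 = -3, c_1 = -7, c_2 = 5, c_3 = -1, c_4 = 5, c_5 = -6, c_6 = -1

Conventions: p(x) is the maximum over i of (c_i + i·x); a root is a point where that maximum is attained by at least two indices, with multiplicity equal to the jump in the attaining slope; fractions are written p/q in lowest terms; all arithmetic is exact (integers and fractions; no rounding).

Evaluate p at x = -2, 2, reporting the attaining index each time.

p(-2) = max(-3+0·(-2)=-3, -7+1·(-2)=-9, 5+2·(-2)=1, -1+3·(-2)=-7, 5+4·(-2)=-3, -6+5·(-2)=-16, -1+6·(-2)=-13) = 1 (attained by i=2)
p(2) = max(-3+0·2=-3, -7+1·2=-5, 5+2·2=9, -1+3·2=5, 5+4·2=13, -6+5·2=4, -1+6·2=11) = 13 (attained by i=4)
Answer: p(-2) = 1; p(2) = 13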